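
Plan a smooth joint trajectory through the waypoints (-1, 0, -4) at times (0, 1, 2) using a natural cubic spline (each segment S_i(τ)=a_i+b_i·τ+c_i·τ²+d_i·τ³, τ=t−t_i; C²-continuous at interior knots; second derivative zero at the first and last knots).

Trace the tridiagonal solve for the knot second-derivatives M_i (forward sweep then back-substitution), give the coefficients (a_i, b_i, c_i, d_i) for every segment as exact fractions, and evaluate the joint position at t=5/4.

Δ: Δ0=1, Δ1=-4
row 1: diag=4, rhs=-30; c'=1/4, d'=-15/2
back: M1=-15/2
M: M0=0, M1=-15/2, M2=0
seg 0: a=-1, c=M0/2=0, d=(M1−M0)/(6·1)=-5/4, b=Δ0−h0·(2M0+M1)/6=9/4
seg 1: a=0, c=M1/2=-15/4, d=(M2−M1)/(6·1)=5/4, b=Δ1−h1·(2M1+M2)/6=-3/2
t_q=5/4 → seg 1, τ=1/4; S=0+-3/2·τ+-15/4·τ²+5/4·τ³=-151/256

  seg 0: a=-1 b=9/4 c=0 d=-5/4
  seg 1: a=0 b=-3/2 c=-15/4 d=5/4
S(5/4) = -151/256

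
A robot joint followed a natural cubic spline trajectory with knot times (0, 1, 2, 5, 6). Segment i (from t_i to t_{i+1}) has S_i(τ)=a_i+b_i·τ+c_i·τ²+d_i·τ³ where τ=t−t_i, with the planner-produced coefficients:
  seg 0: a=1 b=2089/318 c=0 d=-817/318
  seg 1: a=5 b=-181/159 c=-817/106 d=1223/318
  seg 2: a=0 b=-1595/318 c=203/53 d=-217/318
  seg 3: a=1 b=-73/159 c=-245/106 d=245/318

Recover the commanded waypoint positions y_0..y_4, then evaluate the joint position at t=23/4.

y_0 = S_0(0) = a_0 = 1
y_1 = S_1(0) = a_1 = 5
y_2 = S_2(0) = a_2 = 0
y_3 = S_3(0) = a_3 = 1
y_4 = S_3(1) = -1
t_q=23/4 is in segment 3 (τ=3/4); S_3(τ)=-2167/6784

y_0=1 y_1=5 y_2=0 y_3=1 y_4=-1
S(23/4) = -2167/6784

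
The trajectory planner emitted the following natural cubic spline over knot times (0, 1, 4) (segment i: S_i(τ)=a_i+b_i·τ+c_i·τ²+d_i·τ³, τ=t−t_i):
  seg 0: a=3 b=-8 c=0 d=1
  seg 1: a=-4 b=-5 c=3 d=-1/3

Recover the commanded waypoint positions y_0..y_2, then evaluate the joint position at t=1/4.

y_0 = S_0(0) = a_0 = 3
y_1 = S_1(0) = a_1 = -4
y_2 = S_1(3) = -1
t_q=1/4 is in segment 0 (τ=1/4); S_0(τ)=65/64

y_0=3 y_1=-4 y_2=-1
S(1/4) = 65/64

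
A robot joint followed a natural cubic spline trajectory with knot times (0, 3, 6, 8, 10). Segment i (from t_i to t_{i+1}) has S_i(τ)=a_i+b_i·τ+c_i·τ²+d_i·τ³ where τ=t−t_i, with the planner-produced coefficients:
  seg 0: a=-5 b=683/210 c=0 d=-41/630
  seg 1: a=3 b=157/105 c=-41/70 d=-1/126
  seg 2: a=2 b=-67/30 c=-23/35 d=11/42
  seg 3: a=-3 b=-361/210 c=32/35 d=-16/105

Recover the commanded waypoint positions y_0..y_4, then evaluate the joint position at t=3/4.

y_0=-5 y_1=3 y_2=2 y_3=-3 y_4=-4
S(3/4) = -2319/896

y_0 = S_0(0) = a_0 = -5
y_1 = S_1(0) = a_1 = 3
y_2 = S_2(0) = a_2 = 2
y_3 = S_3(0) = a_3 = -3
y_4 = S_3(2) = -4
t_q=3/4 is in segment 0 (τ=3/4); S_0(τ)=-2319/896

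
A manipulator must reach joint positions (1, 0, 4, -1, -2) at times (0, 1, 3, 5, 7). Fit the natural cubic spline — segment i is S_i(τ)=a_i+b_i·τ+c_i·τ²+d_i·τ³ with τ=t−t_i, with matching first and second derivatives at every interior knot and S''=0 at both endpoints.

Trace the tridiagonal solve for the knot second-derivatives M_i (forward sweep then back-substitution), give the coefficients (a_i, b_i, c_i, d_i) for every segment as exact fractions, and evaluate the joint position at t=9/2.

Δ: Δ0=-1, Δ1=2, Δ2=-5/2, Δ3=-1/2
row 1: diag=6, rhs=18; c'=1/3, d'=3
row 2: denom=8−2·1/3=22/3; d'=(-27−2·3)/(22/3)=-9/2
row 3: denom=8−2·3/11=82/11; d'=(12−2·-9/2)/(82/11)=231/82
back: M3=231/82
back: M2=-9/2−3/11·231/82=-216/41
back: M1=3−1/3·-216/41=195/41
M: M0=0, M1=195/41, M2=-216/41, M3=231/82, M4=0
seg 0: a=1, c=M0/2=0, d=(M1−M0)/(6·1)=65/82, b=Δ0−h0·(2M0+M1)/6=-147/82
seg 1: a=0, c=M1/2=195/82, d=(M2−M1)/(6·2)=-137/164, b=Δ1−h1·(2M1+M2)/6=24/41
seg 2: a=4, c=M2/2=-108/41, d=(M3−M2)/(6·2)=221/328, b=Δ2−h2·(2M2+M3)/6=3/41
seg 3: a=-1, c=M3/2=231/164, d=(M4−M3)/(6·2)=-77/328, b=Δ3−h3·(2M3+M4)/6=-195/82
t_q=9/2 → seg 2, τ=3/2; S=4+3/41·τ+-108/41·τ²+221/328·τ³=1199/2624

  seg 0: a=1 b=-147/82 c=0 d=65/82
  seg 1: a=0 b=24/41 c=195/82 d=-137/164
  seg 2: a=4 b=3/41 c=-108/41 d=221/328
  seg 3: a=-1 b=-195/82 c=231/164 d=-77/328
S(9/2) = 1199/2624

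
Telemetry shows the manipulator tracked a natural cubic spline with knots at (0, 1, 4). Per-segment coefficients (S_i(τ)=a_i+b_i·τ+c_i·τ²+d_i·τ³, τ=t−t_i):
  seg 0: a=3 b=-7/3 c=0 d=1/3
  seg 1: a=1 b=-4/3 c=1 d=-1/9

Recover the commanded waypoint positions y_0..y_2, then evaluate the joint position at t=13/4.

y_0=3 y_1=1 y_2=3
S(13/4) = 115/64

y_0 = S_0(0) = a_0 = 3
y_1 = S_1(0) = a_1 = 1
y_2 = S_1(3) = 3
t_q=13/4 is in segment 1 (τ=9/4); S_1(τ)=115/64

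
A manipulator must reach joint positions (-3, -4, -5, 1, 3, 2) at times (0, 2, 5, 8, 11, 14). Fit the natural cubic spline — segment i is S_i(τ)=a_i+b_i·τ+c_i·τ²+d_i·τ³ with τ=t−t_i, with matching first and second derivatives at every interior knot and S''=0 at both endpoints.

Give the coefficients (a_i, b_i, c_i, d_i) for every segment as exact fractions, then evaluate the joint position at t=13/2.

  seg 0: a=-3 b=-79/206 c=0 d=-3/103
  seg 1: a=-4 b=-151/206 c=-18/103 d=571/5562
  seg 2: a=-5 b=102/103 c=463/618 d=-85/618
  seg 3: a=1 b=365/206 c=-151/309 d=223/5562
  seg 4: a=3 b=-8/103 c=-79/618 d=79/5562
S(13/2) = -3779/1648

Δ: Δ0=-1/2, Δ1=-1/3, Δ2=2, Δ3=2/3, Δ4=-1/3
row 1: diag=10, rhs=1; c'=3/10, d'=1/10
row 2: denom=12−3·3/10=111/10; d'=(14−3·1/10)/(111/10)=137/111
row 3: denom=12−3·10/37=414/37; d'=(-8−3·137/111)/(414/37)=-433/414
row 4: denom=12−3·37/138=515/46; d'=(-6−3·-433/414)/(515/46)=-79/309
back: M4=-79/309
back: M3=-433/414−37/138·-79/309=-302/309
back: M2=137/111−10/37·-302/309=463/309
back: M1=1/10−3/10·463/309=-36/103
M: M0=0, M1=-36/103, M2=463/309, M3=-302/309, M4=-79/309, M5=0
seg 0: a=-3, c=M0/2=0, d=(M1−M0)/(6·2)=-3/103, b=Δ0−h0·(2M0+M1)/6=-79/206
seg 1: a=-4, c=M1/2=-18/103, d=(M2−M1)/(6·3)=571/5562, b=Δ1−h1·(2M1+M2)/6=-151/206
seg 2: a=-5, c=M2/2=463/618, d=(M3−M2)/(6·3)=-85/618, b=Δ2−h2·(2M2+M3)/6=102/103
seg 3: a=1, c=M3/2=-151/309, d=(M4−M3)/(6·3)=223/5562, b=Δ3−h3·(2M3+M4)/6=365/206
seg 4: a=3, c=M4/2=-79/618, d=(M5−M4)/(6·3)=79/5562, b=Δ4−h4·(2M4+M5)/6=-8/103
t_q=13/2 → seg 2, τ=3/2; S=-5+102/103·τ+463/618·τ²+-85/618·τ³=-3779/1648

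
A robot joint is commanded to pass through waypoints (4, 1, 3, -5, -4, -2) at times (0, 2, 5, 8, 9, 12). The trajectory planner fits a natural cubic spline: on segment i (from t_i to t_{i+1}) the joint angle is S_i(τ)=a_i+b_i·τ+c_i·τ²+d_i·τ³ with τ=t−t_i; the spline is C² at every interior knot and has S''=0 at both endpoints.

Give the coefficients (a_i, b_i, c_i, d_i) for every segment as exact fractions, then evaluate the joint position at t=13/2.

  seg 0: a=4 b=-9445/4182 c=0 d=793/4182
  seg 1: a=1 b=71/4182 c=793/697 d=-11557/37638
  seg 2: a=3 b=-178/123 c=-6799/4182 d=5099/12546
  seg 3: a=-5 b=-955/4182 c=4249/2091 d=-3361/4182
  seg 4: a=-4 b=993/697 c=-1585/4182 d=1585/37638
S(13/2) = -16249/11152

Δ: Δ0=-3/2, Δ1=2/3, Δ2=-8/3, Δ3=1, Δ4=2/3
row 1: diag=10, rhs=13; c'=3/10, d'=13/10
row 2: denom=12−3·3/10=111/10; d'=(-20−3·13/10)/(111/10)=-239/111
row 3: denom=8−3·10/37=266/37; d'=(22−3·-239/111)/(266/37)=1053/266
row 4: denom=8−1·37/266=2091/266; d'=(-2−1·1053/266)/(2091/266)=-1585/2091
back: M4=-1585/2091
back: M3=1053/266−37/266·-1585/2091=8498/2091
back: M2=-239/111−10/37·8498/2091=-6799/2091
back: M1=13/10−3/10·-6799/2091=1586/697
M: M0=0, M1=1586/697, M2=-6799/2091, M3=8498/2091, M4=-1585/2091, M5=0
seg 0: a=4, c=M0/2=0, d=(M1−M0)/(6·2)=793/4182, b=Δ0−h0·(2M0+M1)/6=-9445/4182
seg 1: a=1, c=M1/2=793/697, d=(M2−M1)/(6·3)=-11557/37638, b=Δ1−h1·(2M1+M2)/6=71/4182
seg 2: a=3, c=M2/2=-6799/4182, d=(M3−M2)/(6·3)=5099/12546, b=Δ2−h2·(2M2+M3)/6=-178/123
seg 3: a=-5, c=M3/2=4249/2091, d=(M4−M3)/(6·1)=-3361/4182, b=Δ3−h3·(2M3+M4)/6=-955/4182
seg 4: a=-4, c=M4/2=-1585/4182, d=(M5−M4)/(6·3)=1585/37638, b=Δ4−h4·(2M4+M5)/6=993/697
t_q=13/2 → seg 2, τ=3/2; S=3+-178/123·τ+-6799/4182·τ²+5099/12546·τ³=-16249/11152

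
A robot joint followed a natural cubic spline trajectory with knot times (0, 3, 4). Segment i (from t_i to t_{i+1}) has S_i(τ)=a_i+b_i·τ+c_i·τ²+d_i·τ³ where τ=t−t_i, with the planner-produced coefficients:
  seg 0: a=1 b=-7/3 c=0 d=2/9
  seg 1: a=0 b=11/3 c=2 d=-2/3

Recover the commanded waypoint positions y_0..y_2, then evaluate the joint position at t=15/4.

y_0 = S_0(0) = a_0 = 1
y_1 = S_1(0) = a_1 = 0
y_2 = S_1(1) = 5
t_q=15/4 is in segment 1 (τ=3/4); S_1(τ)=115/32

y_0=1 y_1=0 y_2=5
S(15/4) = 115/32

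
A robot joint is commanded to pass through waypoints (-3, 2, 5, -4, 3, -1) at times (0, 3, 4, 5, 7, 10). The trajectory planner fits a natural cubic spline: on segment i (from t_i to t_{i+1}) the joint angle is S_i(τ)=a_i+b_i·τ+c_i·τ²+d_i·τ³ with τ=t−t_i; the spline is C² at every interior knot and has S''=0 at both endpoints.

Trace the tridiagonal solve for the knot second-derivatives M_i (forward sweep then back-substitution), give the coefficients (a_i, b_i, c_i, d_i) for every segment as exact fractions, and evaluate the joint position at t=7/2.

Δ: Δ0=5/3, Δ1=3, Δ2=-9, Δ3=7/2, Δ4=-4/3
row 1: diag=8, rhs=8; c'=1/8, d'=1
row 2: denom=4−1·1/8=31/8; d'=(-72−1·1)/(31/8)=-584/31
row 3: denom=6−1·8/31=178/31; d'=(75−1·-584/31)/(178/31)=2909/178
row 4: denom=10−2·31/89=828/89; d'=(-29−2·2909/178)/(828/89)=-305/46
back: M4=-305/46
back: M3=2909/178−31/89·-305/46=429/23
back: M2=-584/31−8/31·429/23=-544/23
back: M1=1−1/8·-544/23=91/23
M: M0=0, M1=91/23, M2=-544/23, M3=429/23, M4=-305/46, M5=0
seg 0: a=-3, c=M0/2=0, d=(M1−M0)/(6·3)=91/414, b=Δ0−h0·(2M0+M1)/6=-43/138
seg 1: a=2, c=M1/2=91/46, d=(M2−M1)/(6·1)=-635/138, b=Δ1−h1·(2M1+M2)/6=388/69
seg 2: a=5, c=M2/2=-272/23, d=(M3−M2)/(6·1)=973/138, b=Δ2−h2·(2M2+M3)/6=-583/138
seg 3: a=-4, c=M3/2=429/46, d=(M4−M3)/(6·2)=-1163/552, b=Δ3−h3·(2M3+M4)/6=-464/69
seg 4: a=3, c=M4/2=-305/92, d=(M5−M4)/(6·3)=305/828, b=Δ4−h4·(2M4+M5)/6=731/138
t_q=7/2 → seg 1, τ=1/2; S=2+388/69·τ+91/46·τ²+-635/138·τ³=1741/368

  seg 0: a=-3 b=-43/138 c=0 d=91/414
  seg 1: a=2 b=388/69 c=91/46 d=-635/138
  seg 2: a=5 b=-583/138 c=-272/23 d=973/138
  seg 3: a=-4 b=-464/69 c=429/46 d=-1163/552
  seg 4: a=3 b=731/138 c=-305/92 d=305/828
S(7/2) = 1741/368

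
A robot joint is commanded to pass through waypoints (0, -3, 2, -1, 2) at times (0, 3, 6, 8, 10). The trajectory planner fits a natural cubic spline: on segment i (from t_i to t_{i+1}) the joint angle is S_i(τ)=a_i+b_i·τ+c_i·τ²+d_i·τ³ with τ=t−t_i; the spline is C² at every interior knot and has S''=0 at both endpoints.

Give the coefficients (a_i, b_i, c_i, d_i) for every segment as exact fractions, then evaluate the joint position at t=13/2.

Δ: Δ0=-1, Δ1=5/3, Δ2=-3/2, Δ3=3/2
row 1: diag=12, rhs=16; c'=1/4, d'=4/3
row 2: denom=10−3·1/4=37/4; d'=(-19−3·4/3)/(37/4)=-92/37
row 3: denom=8−2·8/37=280/37; d'=(18−2·-92/37)/(280/37)=85/28
back: M3=85/28
back: M2=-92/37−8/37·85/28=-22/7
back: M1=4/3−1/4·-22/7=89/42
M: M0=0, M1=89/42, M2=-22/7, M3=85/28, M4=0
seg 0: a=0, c=M0/2=0, d=(M1−M0)/(6·3)=89/756, b=Δ0−h0·(2M0+M1)/6=-173/84
seg 1: a=-3, c=M1/2=89/84, d=(M2−M1)/(6·3)=-221/756, b=Δ1−h1·(2M1+M2)/6=47/42
seg 2: a=2, c=M2/2=-11/7, d=(M3−M2)/(6·2)=173/336, b=Δ2−h2·(2M2+M3)/6=-5/12
seg 3: a=-1, c=M3/2=85/56, d=(M4−M3)/(6·2)=-85/336, b=Δ3−h3·(2M3+M4)/6=-11/21
t_q=13/2 → seg 2, τ=1/2; S=2+-5/12·τ+-11/7·τ²+173/336·τ³=1311/896

  seg 0: a=0 b=-173/84 c=0 d=89/756
  seg 1: a=-3 b=47/42 c=89/84 d=-221/756
  seg 2: a=2 b=-5/12 c=-11/7 d=173/336
  seg 3: a=-1 b=-11/21 c=85/56 d=-85/336
S(13/2) = 1311/896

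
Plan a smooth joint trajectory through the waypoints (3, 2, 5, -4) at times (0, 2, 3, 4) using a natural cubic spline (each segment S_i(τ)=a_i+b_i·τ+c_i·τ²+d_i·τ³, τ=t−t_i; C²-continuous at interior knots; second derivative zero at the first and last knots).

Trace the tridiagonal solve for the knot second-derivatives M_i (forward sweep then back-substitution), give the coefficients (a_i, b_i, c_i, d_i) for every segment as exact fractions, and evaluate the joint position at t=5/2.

  seg 0: a=3 b=-127/46 c=0 d=13/23
  seg 1: a=2 b=185/46 c=78/23 d=-203/46
  seg 2: a=5 b=-56/23 c=-453/46 d=151/46
S(5/2) = 1585/368

Δ: Δ0=-1/2, Δ1=3, Δ2=-9
row 1: diag=6, rhs=21; c'=1/6, d'=7/2
row 2: denom=4−1·1/6=23/6; d'=(-72−1·7/2)/(23/6)=-453/23
back: M2=-453/23
back: M1=7/2−1/6·-453/23=156/23
M: M0=0, M1=156/23, M2=-453/23, M3=0
seg 0: a=3, c=M0/2=0, d=(M1−M0)/(6·2)=13/23, b=Δ0−h0·(2M0+M1)/6=-127/46
seg 1: a=2, c=M1/2=78/23, d=(M2−M1)/(6·1)=-203/46, b=Δ1−h1·(2M1+M2)/6=185/46
seg 2: a=5, c=M2/2=-453/46, d=(M3−M2)/(6·1)=151/46, b=Δ2−h2·(2M2+M3)/6=-56/23
t_q=5/2 → seg 1, τ=1/2; S=2+185/46·τ+78/23·τ²+-203/46·τ³=1585/368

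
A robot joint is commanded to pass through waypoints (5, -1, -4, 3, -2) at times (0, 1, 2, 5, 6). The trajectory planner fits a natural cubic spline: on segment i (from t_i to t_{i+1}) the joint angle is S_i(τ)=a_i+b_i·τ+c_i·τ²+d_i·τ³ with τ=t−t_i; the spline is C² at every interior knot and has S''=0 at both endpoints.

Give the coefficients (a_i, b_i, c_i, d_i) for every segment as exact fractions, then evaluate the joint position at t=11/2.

Δ: Δ0=-6, Δ1=-3, Δ2=7/3, Δ3=-5
row 1: diag=4, rhs=18; c'=1/4, d'=9/2
row 2: denom=8−1·1/4=31/4; d'=(32−1·9/2)/(31/4)=110/31
row 3: denom=8−3·12/31=212/31; d'=(-44−3·110/31)/(212/31)=-847/106
back: M3=-847/106
back: M2=110/31−12/31·-847/106=352/53
back: M1=9/2−1/4·352/53=301/106
M: M0=0, M1=301/106, M2=352/53, M3=-847/106, M4=0
seg 0: a=5, c=M0/2=0, d=(M1−M0)/(6·1)=301/636, b=Δ0−h0·(2M0+M1)/6=-4117/636
seg 1: a=-1, c=M1/2=301/212, d=(M2−M1)/(6·1)=403/636, b=Δ1−h1·(2M1+M2)/6=-1607/318
seg 2: a=-4, c=M2/2=176/53, d=(M3−M2)/(6·3)=-517/636, b=Δ2−h2·(2M2+M3)/6=-199/636
seg 3: a=3, c=M3/2=-847/212, d=(M4−M3)/(6·1)=847/636, b=Δ3−h3·(2M3+M4)/6=-743/318
t_q=11/2 → seg 3, τ=1/2; S=3+-743/318·τ+-847/212·τ²+847/636·τ³=1695/1696

  seg 0: a=5 b=-4117/636 c=0 d=301/636
  seg 1: a=-1 b=-1607/318 c=301/212 d=403/636
  seg 2: a=-4 b=-199/636 c=176/53 d=-517/636
  seg 3: a=3 b=-743/318 c=-847/212 d=847/636
S(11/2) = 1695/1696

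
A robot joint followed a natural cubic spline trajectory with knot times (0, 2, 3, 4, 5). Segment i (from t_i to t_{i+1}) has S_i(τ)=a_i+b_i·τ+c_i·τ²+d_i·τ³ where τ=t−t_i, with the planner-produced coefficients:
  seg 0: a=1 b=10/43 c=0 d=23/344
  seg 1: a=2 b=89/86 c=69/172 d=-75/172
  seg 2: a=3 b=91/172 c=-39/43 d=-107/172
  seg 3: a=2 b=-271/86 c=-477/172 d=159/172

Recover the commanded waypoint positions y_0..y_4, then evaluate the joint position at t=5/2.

y_0 = S_0(0) = a_0 = 1
y_1 = S_1(0) = a_1 = 2
y_2 = S_2(0) = a_2 = 3
y_3 = S_3(0) = a_3 = 2
y_4 = S_3(1) = -3
t_q=5/2 is in segment 1 (τ=1/2); S_1(τ)=3527/1376

y_0=1 y_1=2 y_2=3 y_3=2 y_4=-3
S(5/2) = 3527/1376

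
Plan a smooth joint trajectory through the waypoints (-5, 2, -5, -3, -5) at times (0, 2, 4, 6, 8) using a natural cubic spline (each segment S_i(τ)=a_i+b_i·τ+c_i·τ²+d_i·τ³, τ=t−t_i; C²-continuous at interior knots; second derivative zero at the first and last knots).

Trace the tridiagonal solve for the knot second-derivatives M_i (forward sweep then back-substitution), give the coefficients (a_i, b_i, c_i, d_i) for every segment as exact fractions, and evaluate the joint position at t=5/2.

  seg 0: a=-5 b=321/56 c=0 d=-125/224
  seg 1: a=2 b=-27/28 c=-375/112 d=233/224
  seg 2: a=-5 b=-15/8 c=81/28 d=-163/224
  seg 3: a=-3 b=27/28 c=-165/112 d=55/224
S(5/2) = 1453/1792

Δ: Δ0=7/2, Δ1=-7/2, Δ2=1, Δ3=-1
row 1: diag=8, rhs=-42; c'=1/4, d'=-21/4
row 2: denom=8−2·1/4=15/2; d'=(27−2·-21/4)/(15/2)=5
row 3: denom=8−2·4/15=112/15; d'=(-12−2·5)/(112/15)=-165/56
back: M3=-165/56
back: M2=5−4/15·-165/56=81/14
back: M1=-21/4−1/4·81/14=-375/56
M: M0=0, M1=-375/56, M2=81/14, M3=-165/56, M4=0
seg 0: a=-5, c=M0/2=0, d=(M1−M0)/(6·2)=-125/224, b=Δ0−h0·(2M0+M1)/6=321/56
seg 1: a=2, c=M1/2=-375/112, d=(M2−M1)/(6·2)=233/224, b=Δ1−h1·(2M1+M2)/6=-27/28
seg 2: a=-5, c=M2/2=81/28, d=(M3−M2)/(6·2)=-163/224, b=Δ2−h2·(2M2+M3)/6=-15/8
seg 3: a=-3, c=M3/2=-165/112, d=(M4−M3)/(6·2)=55/224, b=Δ3−h3·(2M3+M4)/6=27/28
t_q=5/2 → seg 1, τ=1/2; S=2+-27/28·τ+-375/112·τ²+233/224·τ³=1453/1792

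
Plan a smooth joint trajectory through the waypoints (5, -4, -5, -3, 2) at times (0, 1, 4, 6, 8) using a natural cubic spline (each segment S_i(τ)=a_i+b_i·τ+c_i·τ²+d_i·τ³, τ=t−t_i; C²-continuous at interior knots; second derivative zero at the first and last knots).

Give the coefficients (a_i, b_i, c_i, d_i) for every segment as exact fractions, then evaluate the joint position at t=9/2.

  seg 0: a=5 b=-16379/1608 c=0 d=1907/1608
  seg 1: a=-4 b=-5329/804 c=1907/536 d=-2347/4824
  seg 2: a=-5 b=2545/1608 c=-55/67 d=1703/6432
  seg 3: a=-3 b=1187/804 c=823/1072 d=-823/6432
S(9/2) = -75139/17152

Δ: Δ0=-9, Δ1=-1/3, Δ2=1, Δ3=5/2
row 1: diag=8, rhs=52; c'=3/8, d'=13/2
row 2: denom=10−3·3/8=71/8; d'=(8−3·13/2)/(71/8)=-92/71
row 3: denom=8−2·16/71=536/71; d'=(9−2·-92/71)/(536/71)=823/536
back: M3=823/536
back: M2=-92/71−16/71·823/536=-110/67
back: M1=13/2−3/8·-110/67=1907/268
M: M0=0, M1=1907/268, M2=-110/67, M3=823/536, M4=0
seg 0: a=5, c=M0/2=0, d=(M1−M0)/(6·1)=1907/1608, b=Δ0−h0·(2M0+M1)/6=-16379/1608
seg 1: a=-4, c=M1/2=1907/536, d=(M2−M1)/(6·3)=-2347/4824, b=Δ1−h1·(2M1+M2)/6=-5329/804
seg 2: a=-5, c=M2/2=-55/67, d=(M3−M2)/(6·2)=1703/6432, b=Δ2−h2·(2M2+M3)/6=2545/1608
seg 3: a=-3, c=M3/2=823/1072, d=(M4−M3)/(6·2)=-823/6432, b=Δ3−h3·(2M3+M4)/6=1187/804
t_q=9/2 → seg 2, τ=1/2; S=-5+2545/1608·τ+-55/67·τ²+1703/6432·τ³=-75139/17152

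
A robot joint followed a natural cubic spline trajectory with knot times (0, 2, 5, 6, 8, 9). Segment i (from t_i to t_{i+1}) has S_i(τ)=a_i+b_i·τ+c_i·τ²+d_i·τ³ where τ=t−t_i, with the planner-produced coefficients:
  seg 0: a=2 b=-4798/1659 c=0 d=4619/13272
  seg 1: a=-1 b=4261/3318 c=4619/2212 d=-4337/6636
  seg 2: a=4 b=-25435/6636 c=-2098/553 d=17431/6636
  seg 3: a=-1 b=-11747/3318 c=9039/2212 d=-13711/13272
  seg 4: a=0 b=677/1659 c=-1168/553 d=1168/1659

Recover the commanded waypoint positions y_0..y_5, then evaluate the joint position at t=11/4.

y_0 = S_0(0) = a_0 = 2
y_1 = S_1(0) = a_1 = -1
y_2 = S_2(0) = a_2 = 4
y_3 = S_3(0) = a_3 = -1
y_4 = S_4(0) = a_4 = 0
y_5 = S_4(1) = -1
t_q=11/4 is in segment 1 (τ=3/4); S_1(τ)=122035/141568

y_0=2 y_1=-1 y_2=4 y_3=-1 y_4=0 y_5=-1
S(11/4) = 122035/141568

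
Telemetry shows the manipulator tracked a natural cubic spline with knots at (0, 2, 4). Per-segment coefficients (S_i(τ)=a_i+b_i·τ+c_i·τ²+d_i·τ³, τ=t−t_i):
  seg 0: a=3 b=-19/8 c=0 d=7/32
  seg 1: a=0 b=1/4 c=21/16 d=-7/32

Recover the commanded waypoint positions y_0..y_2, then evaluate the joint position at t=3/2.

y_0 = S_0(0) = a_0 = 3
y_1 = S_1(0) = a_1 = 0
y_2 = S_1(2) = 4
t_q=3/2 is in segment 0 (τ=3/2); S_0(τ)=45/256

y_0=3 y_1=0 y_2=4
S(3/2) = 45/256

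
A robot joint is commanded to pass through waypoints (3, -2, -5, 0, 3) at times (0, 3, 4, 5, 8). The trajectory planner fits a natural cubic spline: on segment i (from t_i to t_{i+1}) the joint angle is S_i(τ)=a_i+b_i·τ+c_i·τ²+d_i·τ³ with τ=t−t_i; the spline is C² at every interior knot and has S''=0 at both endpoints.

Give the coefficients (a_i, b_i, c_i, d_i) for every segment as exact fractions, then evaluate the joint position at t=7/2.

Δ: Δ0=-5/3, Δ1=-3, Δ2=5, Δ3=1
row 1: diag=8, rhs=-8; c'=1/8, d'=-1
row 2: denom=4−1·1/8=31/8; d'=(48−1·-1)/(31/8)=392/31
row 3: denom=8−1·8/31=240/31; d'=(-24−1·392/31)/(240/31)=-71/15
back: M3=-71/15
back: M2=392/31−8/31·-71/15=208/15
back: M1=-1−1/8·208/15=-41/15
M: M0=0, M1=-41/15, M2=208/15, M3=-71/15, M4=0
seg 0: a=3, c=M0/2=0, d=(M1−M0)/(6·3)=-41/270, b=Δ0−h0·(2M0+M1)/6=-3/10
seg 1: a=-2, c=M1/2=-41/30, d=(M2−M1)/(6·1)=83/30, b=Δ1−h1·(2M1+M2)/6=-22/5
seg 2: a=-5, c=M2/2=104/15, d=(M3−M2)/(6·1)=-31/10, b=Δ2−h2·(2M2+M3)/6=7/6
seg 3: a=0, c=M3/2=-71/30, d=(M4−M3)/(6·3)=71/270, b=Δ3−h3·(2M3+M4)/6=86/15
t_q=7/2 → seg 1, τ=1/2; S=-2+-22/5·τ+-41/30·τ²+83/30·τ³=-1007/240

  seg 0: a=3 b=-3/10 c=0 d=-41/270
  seg 1: a=-2 b=-22/5 c=-41/30 d=83/30
  seg 2: a=-5 b=7/6 c=104/15 d=-31/10
  seg 3: a=0 b=86/15 c=-71/30 d=71/270
S(7/2) = -1007/240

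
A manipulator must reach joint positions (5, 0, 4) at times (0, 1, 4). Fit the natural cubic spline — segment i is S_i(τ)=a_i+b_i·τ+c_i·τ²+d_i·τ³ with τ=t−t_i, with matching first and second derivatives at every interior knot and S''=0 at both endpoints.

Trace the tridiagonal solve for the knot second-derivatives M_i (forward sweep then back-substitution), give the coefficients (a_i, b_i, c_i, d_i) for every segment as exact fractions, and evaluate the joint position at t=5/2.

  seg 0: a=5 b=-139/24 c=0 d=19/24
  seg 1: a=0 b=-41/12 c=19/8 d=-19/72
S(5/2) = -43/64

Δ: Δ0=-5, Δ1=4/3
row 1: diag=8, rhs=38; c'=3/8, d'=19/4
back: M1=19/4
M: M0=0, M1=19/4, M2=0
seg 0: a=5, c=M0/2=0, d=(M1−M0)/(6·1)=19/24, b=Δ0−h0·(2M0+M1)/6=-139/24
seg 1: a=0, c=M1/2=19/8, d=(M2−M1)/(6·3)=-19/72, b=Δ1−h1·(2M1+M2)/6=-41/12
t_q=5/2 → seg 1, τ=3/2; S=0+-41/12·τ+19/8·τ²+-19/72·τ³=-43/64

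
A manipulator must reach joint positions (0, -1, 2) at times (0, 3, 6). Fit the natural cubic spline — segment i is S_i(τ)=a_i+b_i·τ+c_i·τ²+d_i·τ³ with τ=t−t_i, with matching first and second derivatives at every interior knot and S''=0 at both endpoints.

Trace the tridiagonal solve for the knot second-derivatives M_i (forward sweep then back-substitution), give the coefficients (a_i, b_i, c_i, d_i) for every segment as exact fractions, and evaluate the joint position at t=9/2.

Δ: Δ0=-1/3, Δ1=1
row 1: diag=12, rhs=8; c'=1/4, d'=2/3
back: M1=2/3
M: M0=0, M1=2/3, M2=0
seg 0: a=0, c=M0/2=0, d=(M1−M0)/(6·3)=1/27, b=Δ0−h0·(2M0+M1)/6=-2/3
seg 1: a=-1, c=M1/2=1/3, d=(M2−M1)/(6·3)=-1/27, b=Δ1−h1·(2M1+M2)/6=1/3
t_q=9/2 → seg 1, τ=3/2; S=-1+1/3·τ+1/3·τ²+-1/27·τ³=1/8

  seg 0: a=0 b=-2/3 c=0 d=1/27
  seg 1: a=-1 b=1/3 c=1/3 d=-1/27
S(9/2) = 1/8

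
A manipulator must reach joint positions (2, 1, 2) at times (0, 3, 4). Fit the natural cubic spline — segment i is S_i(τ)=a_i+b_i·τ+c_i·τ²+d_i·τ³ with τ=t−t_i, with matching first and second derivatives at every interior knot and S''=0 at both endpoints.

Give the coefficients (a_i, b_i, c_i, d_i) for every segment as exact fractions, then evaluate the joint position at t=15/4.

  seg 0: a=2 b=-5/6 c=0 d=1/18
  seg 1: a=1 b=2/3 c=1/2 d=-1/6
S(15/4) = 219/128

Δ: Δ0=-1/3, Δ1=1
row 1: diag=8, rhs=8; c'=1/8, d'=1
back: M1=1
M: M0=0, M1=1, M2=0
seg 0: a=2, c=M0/2=0, d=(M1−M0)/(6·3)=1/18, b=Δ0−h0·(2M0+M1)/6=-5/6
seg 1: a=1, c=M1/2=1/2, d=(M2−M1)/(6·1)=-1/6, b=Δ1−h1·(2M1+M2)/6=2/3
t_q=15/4 → seg 1, τ=3/4; S=1+2/3·τ+1/2·τ²+-1/6·τ³=219/128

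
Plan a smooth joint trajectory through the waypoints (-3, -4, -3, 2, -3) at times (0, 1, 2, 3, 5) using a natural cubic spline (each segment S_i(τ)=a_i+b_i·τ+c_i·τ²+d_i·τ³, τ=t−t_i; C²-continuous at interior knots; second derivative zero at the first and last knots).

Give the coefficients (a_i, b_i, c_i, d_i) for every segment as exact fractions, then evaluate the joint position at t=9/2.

Δ: Δ0=-1, Δ1=1, Δ2=5, Δ3=-5/2
row 1: diag=4, rhs=12; c'=1/4, d'=3
row 2: denom=4−1·1/4=15/4; d'=(24−1·3)/(15/4)=28/5
row 3: denom=6−1·4/15=86/15; d'=(-45−1·28/5)/(86/15)=-759/86
back: M3=-759/86
back: M2=28/5−4/15·-759/86=342/43
back: M1=3−1/4·342/43=87/86
M: M0=0, M1=87/86, M2=342/43, M3=-759/86, M4=0
seg 0: a=-3, c=M0/2=0, d=(M1−M0)/(6·1)=29/172, b=Δ0−h0·(2M0+M1)/6=-201/172
seg 1: a=-4, c=M1/2=87/172, d=(M2−M1)/(6·1)=199/172, b=Δ1−h1·(2M1+M2)/6=-57/86
seg 2: a=-3, c=M2/2=171/43, d=(M3−M2)/(6·1)=-481/172, b=Δ2−h2·(2M2+M3)/6=657/172
seg 3: a=2, c=M3/2=-759/172, d=(M4−M3)/(6·2)=253/344, b=Δ3−h3·(2M3+M4)/6=291/86
t_q=9/2 → seg 3, τ=3/2; S=2+291/86·τ+-759/172·τ²+253/344·τ³=-1021/2752

  seg 0: a=-3 b=-201/172 c=0 d=29/172
  seg 1: a=-4 b=-57/86 c=87/172 d=199/172
  seg 2: a=-3 b=657/172 c=171/43 d=-481/172
  seg 3: a=2 b=291/86 c=-759/172 d=253/344
S(9/2) = -1021/2752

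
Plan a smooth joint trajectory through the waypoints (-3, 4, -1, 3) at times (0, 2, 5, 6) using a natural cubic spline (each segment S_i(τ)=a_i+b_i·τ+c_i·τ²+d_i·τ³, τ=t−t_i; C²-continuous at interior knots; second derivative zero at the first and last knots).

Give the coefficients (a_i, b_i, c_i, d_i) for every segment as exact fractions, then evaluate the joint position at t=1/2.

Δ: Δ0=7/2, Δ1=-5/3, Δ2=4
row 1: diag=10, rhs=-31; c'=3/10, d'=-31/10
row 2: denom=8−3·3/10=71/10; d'=(34−3·-31/10)/(71/10)=433/71
back: M2=433/71
back: M1=-31/10−3/10·433/71=-350/71
M: M0=0, M1=-350/71, M2=433/71, M3=0
seg 0: a=-3, c=M0/2=0, d=(M1−M0)/(6·2)=-175/426, b=Δ0−h0·(2M0+M1)/6=2191/426
seg 1: a=4, c=M1/2=-175/71, d=(M2−M1)/(6·3)=87/142, b=Δ1−h1·(2M1+M2)/6=91/426
seg 2: a=-1, c=M2/2=433/142, d=(M3−M2)/(6·1)=-433/426, b=Δ2−h2·(2M2+M3)/6=419/213
t_q=1/2 → seg 0, τ=1/2; S=-3+2191/426·τ+0·τ²+-175/426·τ³=-545/1136

  seg 0: a=-3 b=2191/426 c=0 d=-175/426
  seg 1: a=4 b=91/426 c=-175/71 d=87/142
  seg 2: a=-1 b=419/213 c=433/142 d=-433/426
S(1/2) = -545/1136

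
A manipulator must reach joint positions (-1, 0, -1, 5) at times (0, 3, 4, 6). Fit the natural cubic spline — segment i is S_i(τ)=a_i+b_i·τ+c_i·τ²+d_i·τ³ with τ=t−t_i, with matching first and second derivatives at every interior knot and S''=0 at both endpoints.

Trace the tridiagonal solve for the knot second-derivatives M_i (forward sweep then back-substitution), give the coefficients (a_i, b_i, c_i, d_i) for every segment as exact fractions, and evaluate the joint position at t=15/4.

Δ: Δ0=1/3, Δ1=-1, Δ2=3
row 1: diag=8, rhs=-8; c'=1/8, d'=-1
row 2: denom=6−1·1/8=47/8; d'=(24−1·-1)/(47/8)=200/47
back: M2=200/47
back: M1=-1−1/8·200/47=-72/47
M: M0=0, M1=-72/47, M2=200/47, M3=0
seg 0: a=-1, c=M0/2=0, d=(M1−M0)/(6·3)=-4/47, b=Δ0−h0·(2M0+M1)/6=155/141
seg 1: a=0, c=M1/2=-36/47, d=(M2−M1)/(6·1)=136/141, b=Δ1−h1·(2M1+M2)/6=-169/141
seg 2: a=-1, c=M2/2=100/47, d=(M3−M2)/(6·2)=-50/141, b=Δ2−h2·(2M2+M3)/6=23/141
t_q=15/4 → seg 1, τ=3/4; S=0+-169/141·τ+-36/47·τ²+136/141·τ³=-347/376

  seg 0: a=-1 b=155/141 c=0 d=-4/47
  seg 1: a=0 b=-169/141 c=-36/47 d=136/141
  seg 2: a=-1 b=23/141 c=100/47 d=-50/141
S(15/4) = -347/376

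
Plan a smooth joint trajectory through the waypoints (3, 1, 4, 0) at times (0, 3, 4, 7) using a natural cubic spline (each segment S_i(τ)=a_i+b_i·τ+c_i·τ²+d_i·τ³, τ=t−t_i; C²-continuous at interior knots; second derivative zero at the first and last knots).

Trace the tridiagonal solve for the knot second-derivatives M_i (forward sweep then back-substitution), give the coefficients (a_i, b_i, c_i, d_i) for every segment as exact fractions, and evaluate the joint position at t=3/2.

  seg 0: a=3 b=-143/63 c=0 d=101/567
  seg 1: a=1 b=160/63 c=101/63 d=-8/7
  seg 2: a=4 b=146/63 c=-115/63 d=115/567
S(3/2) = 11/56

Δ: Δ0=-2/3, Δ1=3, Δ2=-4/3
row 1: diag=8, rhs=22; c'=1/8, d'=11/4
row 2: denom=8−1·1/8=63/8; d'=(-26−1·11/4)/(63/8)=-230/63
back: M2=-230/63
back: M1=11/4−1/8·-230/63=202/63
M: M0=0, M1=202/63, M2=-230/63, M3=0
seg 0: a=3, c=M0/2=0, d=(M1−M0)/(6·3)=101/567, b=Δ0−h0·(2M0+M1)/6=-143/63
seg 1: a=1, c=M1/2=101/63, d=(M2−M1)/(6·1)=-8/7, b=Δ1−h1·(2M1+M2)/6=160/63
seg 2: a=4, c=M2/2=-115/63, d=(M3−M2)/(6·3)=115/567, b=Δ2−h2·(2M2+M3)/6=146/63
t_q=3/2 → seg 0, τ=3/2; S=3+-143/63·τ+0·τ²+101/567·τ³=11/56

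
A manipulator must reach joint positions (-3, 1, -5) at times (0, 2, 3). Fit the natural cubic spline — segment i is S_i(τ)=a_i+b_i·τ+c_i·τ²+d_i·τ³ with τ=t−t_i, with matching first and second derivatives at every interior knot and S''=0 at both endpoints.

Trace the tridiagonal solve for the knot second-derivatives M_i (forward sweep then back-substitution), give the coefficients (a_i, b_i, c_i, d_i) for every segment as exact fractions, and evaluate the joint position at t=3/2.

Δ: Δ0=2, Δ1=-6
row 1: diag=6, rhs=-48; c'=1/6, d'=-8
back: M1=-8
M: M0=0, M1=-8, M2=0
seg 0: a=-3, c=M0/2=0, d=(M1−M0)/(6·2)=-2/3, b=Δ0−h0·(2M0+M1)/6=14/3
seg 1: a=1, c=M1/2=-4, d=(M2−M1)/(6·1)=4/3, b=Δ1−h1·(2M1+M2)/6=-10/3
t_q=3/2 → seg 0, τ=3/2; S=-3+14/3·τ+0·τ²+-2/3·τ³=7/4

  seg 0: a=-3 b=14/3 c=0 d=-2/3
  seg 1: a=1 b=-10/3 c=-4 d=4/3
S(3/2) = 7/4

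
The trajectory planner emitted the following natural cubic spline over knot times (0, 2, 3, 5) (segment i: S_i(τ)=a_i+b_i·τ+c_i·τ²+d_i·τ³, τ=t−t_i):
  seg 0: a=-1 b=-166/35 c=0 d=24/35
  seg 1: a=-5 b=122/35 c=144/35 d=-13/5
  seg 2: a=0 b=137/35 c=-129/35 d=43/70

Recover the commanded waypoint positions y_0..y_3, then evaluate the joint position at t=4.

y_0 = S_0(0) = a_0 = -1
y_1 = S_1(0) = a_1 = -5
y_2 = S_2(0) = a_2 = 0
y_3 = S_2(2) = -2
t_q=4 is in segment 2 (τ=1); S_2(τ)=59/70

y_0=-1 y_1=-5 y_2=0 y_3=-2
S(4) = 59/70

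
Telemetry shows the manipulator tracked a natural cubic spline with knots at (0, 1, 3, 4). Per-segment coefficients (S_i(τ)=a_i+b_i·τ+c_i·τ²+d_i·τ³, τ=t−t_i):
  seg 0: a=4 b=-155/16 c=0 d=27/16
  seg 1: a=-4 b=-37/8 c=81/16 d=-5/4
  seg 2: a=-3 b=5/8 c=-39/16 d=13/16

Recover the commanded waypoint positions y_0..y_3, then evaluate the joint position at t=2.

y_0 = S_0(0) = a_0 = 4
y_1 = S_1(0) = a_1 = -4
y_2 = S_2(0) = a_2 = -3
y_3 = S_2(1) = -4
t_q=2 is in segment 1 (τ=1); S_1(τ)=-77/16

y_0=4 y_1=-4 y_2=-3 y_3=-4
S(2) = -77/16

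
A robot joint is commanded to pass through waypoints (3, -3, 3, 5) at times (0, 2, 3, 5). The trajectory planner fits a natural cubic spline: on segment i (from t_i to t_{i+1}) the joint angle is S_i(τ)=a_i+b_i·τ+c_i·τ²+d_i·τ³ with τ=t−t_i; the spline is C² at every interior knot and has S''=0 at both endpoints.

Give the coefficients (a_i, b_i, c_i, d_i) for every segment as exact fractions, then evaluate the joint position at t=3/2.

Δ: Δ0=-3, Δ1=6, Δ2=1
row 1: diag=6, rhs=54; c'=1/6, d'=9
row 2: denom=6−1·1/6=35/6; d'=(-30−1·9)/(35/6)=-234/35
back: M2=-234/35
back: M1=9−1/6·-234/35=354/35
M: M0=0, M1=354/35, M2=-234/35, M3=0
seg 0: a=3, c=M0/2=0, d=(M1−M0)/(6·2)=59/70, b=Δ0−h0·(2M0+M1)/6=-223/35
seg 1: a=-3, c=M1/2=177/35, d=(M2−M1)/(6·1)=-14/5, b=Δ1−h1·(2M1+M2)/6=131/35
seg 2: a=3, c=M2/2=-117/35, d=(M3−M2)/(6·2)=39/70, b=Δ2−h2·(2M2+M3)/6=191/35
t_q=3/2 → seg 0, τ=3/2; S=3+-223/35·τ+0·τ²+59/70·τ³=-297/80

  seg 0: a=3 b=-223/35 c=0 d=59/70
  seg 1: a=-3 b=131/35 c=177/35 d=-14/5
  seg 2: a=3 b=191/35 c=-117/35 d=39/70
S(3/2) = -297/80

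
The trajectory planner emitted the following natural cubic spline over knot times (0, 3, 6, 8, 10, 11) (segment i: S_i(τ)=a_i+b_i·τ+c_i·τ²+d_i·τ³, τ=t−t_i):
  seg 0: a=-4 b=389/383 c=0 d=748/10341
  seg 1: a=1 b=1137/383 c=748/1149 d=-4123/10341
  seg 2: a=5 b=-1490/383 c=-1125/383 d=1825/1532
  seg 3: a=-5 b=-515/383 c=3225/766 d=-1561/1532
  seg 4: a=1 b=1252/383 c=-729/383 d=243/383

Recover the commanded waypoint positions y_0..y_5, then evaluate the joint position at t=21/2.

y_0 = S_0(0) = a_0 = -4
y_1 = S_1(0) = a_1 = 1
y_2 = S_2(0) = a_2 = 5
y_3 = S_3(0) = a_3 = -5
y_4 = S_4(0) = a_4 = 1
y_5 = S_4(1) = 3
t_q=21/2 is in segment 4 (τ=1/2); S_4(τ)=6857/3064

y_0=-4 y_1=1 y_2=5 y_3=-5 y_4=1 y_5=3
S(21/2) = 6857/3064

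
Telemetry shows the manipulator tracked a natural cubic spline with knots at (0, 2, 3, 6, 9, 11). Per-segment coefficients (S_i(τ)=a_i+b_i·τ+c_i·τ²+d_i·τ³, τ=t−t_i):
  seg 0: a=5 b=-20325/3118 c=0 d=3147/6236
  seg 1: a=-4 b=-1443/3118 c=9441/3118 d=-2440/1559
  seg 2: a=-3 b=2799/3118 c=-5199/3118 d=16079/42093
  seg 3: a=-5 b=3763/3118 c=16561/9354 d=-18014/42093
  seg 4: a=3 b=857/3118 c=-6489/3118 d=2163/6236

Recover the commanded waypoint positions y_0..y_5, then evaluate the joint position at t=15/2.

y_0=5 y_1=-4 y_2=-3 y_3=-5 y_4=3 y_5=-2
S(15/2) = -8113/12472

y_0 = S_0(0) = a_0 = 5
y_1 = S_1(0) = a_1 = -4
y_2 = S_2(0) = a_2 = -3
y_3 = S_3(0) = a_3 = -5
y_4 = S_4(0) = a_4 = 3
y_5 = S_4(2) = -2
t_q=15/2 is in segment 3 (τ=3/2); S_3(τ)=-8113/12472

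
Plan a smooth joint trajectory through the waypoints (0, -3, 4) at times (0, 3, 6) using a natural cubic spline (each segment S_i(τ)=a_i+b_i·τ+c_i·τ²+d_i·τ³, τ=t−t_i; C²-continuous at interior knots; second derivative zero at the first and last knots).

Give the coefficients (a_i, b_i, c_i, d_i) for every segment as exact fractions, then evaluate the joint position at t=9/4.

Δ: Δ0=-1, Δ1=7/3
row 1: diag=12, rhs=20; c'=1/4, d'=5/3
back: M1=5/3
M: M0=0, M1=5/3, M2=0
seg 0: a=0, c=M0/2=0, d=(M1−M0)/(6·3)=5/54, b=Δ0−h0·(2M0+M1)/6=-11/6
seg 1: a=-3, c=M1/2=5/6, d=(M2−M1)/(6·3)=-5/54, b=Δ1−h1·(2M1+M2)/6=2/3
t_q=9/4 → seg 0, τ=9/4; S=0+-11/6·τ+0·τ²+5/54·τ³=-393/128

  seg 0: a=0 b=-11/6 c=0 d=5/54
  seg 1: a=-3 b=2/3 c=5/6 d=-5/54
S(9/4) = -393/128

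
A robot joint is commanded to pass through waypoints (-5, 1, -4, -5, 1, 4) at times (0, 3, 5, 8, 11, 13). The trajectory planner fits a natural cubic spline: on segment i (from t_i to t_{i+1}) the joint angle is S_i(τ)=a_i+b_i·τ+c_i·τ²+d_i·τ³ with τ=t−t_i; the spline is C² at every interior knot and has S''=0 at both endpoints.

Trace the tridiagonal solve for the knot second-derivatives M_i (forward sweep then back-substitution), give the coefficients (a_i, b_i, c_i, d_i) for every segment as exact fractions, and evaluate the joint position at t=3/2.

  seg 0: a=-5 b=5713/1626 c=0 d=-2461/14634
  seg 1: a=1 b=-835/813 c=-2461/1626 d=2527/6504
  seg 2: a=-4 b=-1311/542 c=2659/3252 d=-1195/29268
  seg 3: a=-5 b=1501/1084 c=122/271 d=-797/9756
  seg 4: a=1 b=1019/542 c=-309/1084 d=103/2168
S(3/2) = -1289/4336

Δ: Δ0=2, Δ1=-5/2, Δ2=-1/3, Δ3=2, Δ4=3/2
row 1: diag=10, rhs=-27; c'=1/5, d'=-27/10
row 2: denom=10−2·1/5=48/5; d'=(13−2·-27/10)/(48/5)=23/12
row 3: denom=12−3·5/16=177/16; d'=(14−3·23/12)/(177/16)=44/59
row 4: denom=10−3·16/59=542/59; d'=(-3−3·44/59)/(542/59)=-309/542
back: M4=-309/542
back: M3=44/59−16/59·-309/542=244/271
back: M2=23/12−5/16·244/271=2659/1626
back: M1=-27/10−1/5·2659/1626=-2461/813
M: M0=0, M1=-2461/813, M2=2659/1626, M3=244/271, M4=-309/542, M5=0
seg 0: a=-5, c=M0/2=0, d=(M1−M0)/(6·3)=-2461/14634, b=Δ0−h0·(2M0+M1)/6=5713/1626
seg 1: a=1, c=M1/2=-2461/1626, d=(M2−M1)/(6·2)=2527/6504, b=Δ1−h1·(2M1+M2)/6=-835/813
seg 2: a=-4, c=M2/2=2659/3252, d=(M3−M2)/(6·3)=-1195/29268, b=Δ2−h2·(2M2+M3)/6=-1311/542
seg 3: a=-5, c=M3/2=122/271, d=(M4−M3)/(6·3)=-797/9756, b=Δ3−h3·(2M3+M4)/6=1501/1084
seg 4: a=1, c=M4/2=-309/1084, d=(M5−M4)/(6·2)=103/2168, b=Δ4−h4·(2M4+M5)/6=1019/542
t_q=3/2 → seg 0, τ=3/2; S=-5+5713/1626·τ+0·τ²+-2461/14634·τ³=-1289/4336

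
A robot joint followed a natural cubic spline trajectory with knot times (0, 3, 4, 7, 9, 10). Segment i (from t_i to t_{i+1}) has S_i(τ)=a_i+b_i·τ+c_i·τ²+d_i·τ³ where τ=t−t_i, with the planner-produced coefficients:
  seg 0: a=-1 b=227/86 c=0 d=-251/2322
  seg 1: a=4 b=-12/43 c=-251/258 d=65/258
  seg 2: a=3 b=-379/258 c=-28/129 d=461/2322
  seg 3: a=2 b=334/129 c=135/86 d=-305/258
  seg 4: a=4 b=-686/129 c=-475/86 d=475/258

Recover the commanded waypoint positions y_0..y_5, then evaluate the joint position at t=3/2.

y_0=-1 y_1=4 y_2=3 y_3=2 y_4=4 y_5=-5
S(3/2) = 1785/688

y_0 = S_0(0) = a_0 = -1
y_1 = S_1(0) = a_1 = 4
y_2 = S_2(0) = a_2 = 3
y_3 = S_3(0) = a_3 = 2
y_4 = S_4(0) = a_4 = 4
y_5 = S_4(1) = -5
t_q=3/2 is in segment 0 (τ=3/2); S_0(τ)=1785/688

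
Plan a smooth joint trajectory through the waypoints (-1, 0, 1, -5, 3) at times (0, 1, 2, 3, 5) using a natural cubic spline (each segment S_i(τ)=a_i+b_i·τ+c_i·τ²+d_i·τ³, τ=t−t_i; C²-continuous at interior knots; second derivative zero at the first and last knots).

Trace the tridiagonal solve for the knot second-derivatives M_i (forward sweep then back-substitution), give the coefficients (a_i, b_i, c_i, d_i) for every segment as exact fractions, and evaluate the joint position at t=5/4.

Δ: Δ0=1, Δ1=1, Δ2=-6, Δ3=4
row 1: diag=4, rhs=0; c'=1/4, d'=0
row 2: denom=4−1·1/4=15/4; d'=(-42−1·0)/(15/4)=-56/5
row 3: denom=6−1·4/15=86/15; d'=(60−1·-56/5)/(86/15)=534/43
back: M3=534/43
back: M2=-56/5−4/15·534/43=-624/43
back: M1=0−1/4·-624/43=156/43
M: M0=0, M1=156/43, M2=-624/43, M3=534/43, M4=0
seg 0: a=-1, c=M0/2=0, d=(M1−M0)/(6·1)=26/43, b=Δ0−h0·(2M0+M1)/6=17/43
seg 1: a=0, c=M1/2=78/43, d=(M2−M1)/(6·1)=-130/43, b=Δ1−h1·(2M1+M2)/6=95/43
seg 2: a=1, c=M2/2=-312/43, d=(M3−M2)/(6·1)=193/43, b=Δ2−h2·(2M2+M3)/6=-139/43
seg 3: a=-5, c=M3/2=267/43, d=(M4−M3)/(6·2)=-89/86, b=Δ3−h3·(2M3+M4)/6=-184/43
t_q=5/4 → seg 1, τ=1/4; S=0+95/43·τ+78/43·τ²+-130/43·τ³=851/1376

  seg 0: a=-1 b=17/43 c=0 d=26/43
  seg 1: a=0 b=95/43 c=78/43 d=-130/43
  seg 2: a=1 b=-139/43 c=-312/43 d=193/43
  seg 3: a=-5 b=-184/43 c=267/43 d=-89/86
S(5/4) = 851/1376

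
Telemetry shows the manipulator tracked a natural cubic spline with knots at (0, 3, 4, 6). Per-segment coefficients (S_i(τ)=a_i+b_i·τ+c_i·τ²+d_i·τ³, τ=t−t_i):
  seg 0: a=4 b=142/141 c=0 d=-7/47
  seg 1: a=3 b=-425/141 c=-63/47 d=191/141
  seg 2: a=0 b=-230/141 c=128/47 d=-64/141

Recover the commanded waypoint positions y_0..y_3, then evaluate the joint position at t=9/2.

y_0 = S_0(0) = a_0 = 4
y_1 = S_1(0) = a_1 = 3
y_2 = S_2(0) = a_2 = 0
y_3 = S_2(2) = 4
t_q=9/2 is in segment 2 (τ=1/2); S_2(τ)=-9/47

y_0=4 y_1=3 y_2=0 y_3=4
S(9/2) = -9/47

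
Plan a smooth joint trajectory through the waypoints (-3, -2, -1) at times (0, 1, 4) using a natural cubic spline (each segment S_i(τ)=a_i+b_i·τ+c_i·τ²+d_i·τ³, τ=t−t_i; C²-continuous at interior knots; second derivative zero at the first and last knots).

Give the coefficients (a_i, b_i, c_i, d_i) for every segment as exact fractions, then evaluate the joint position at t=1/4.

Δ: Δ0=1, Δ1=1/3
row 1: diag=8, rhs=-4; c'=3/8, d'=-1/2
back: M1=-1/2
M: M0=0, M1=-1/2, M2=0
seg 0: a=-3, c=M0/2=0, d=(M1−M0)/(6·1)=-1/12, b=Δ0−h0·(2M0+M1)/6=13/12
seg 1: a=-2, c=M1/2=-1/4, d=(M2−M1)/(6·3)=1/36, b=Δ1−h1·(2M1+M2)/6=5/6
t_q=1/4 → seg 0, τ=1/4; S=-3+13/12·τ+0·τ²+-1/12·τ³=-699/256

  seg 0: a=-3 b=13/12 c=0 d=-1/12
  seg 1: a=-2 b=5/6 c=-1/4 d=1/36
S(1/4) = -699/256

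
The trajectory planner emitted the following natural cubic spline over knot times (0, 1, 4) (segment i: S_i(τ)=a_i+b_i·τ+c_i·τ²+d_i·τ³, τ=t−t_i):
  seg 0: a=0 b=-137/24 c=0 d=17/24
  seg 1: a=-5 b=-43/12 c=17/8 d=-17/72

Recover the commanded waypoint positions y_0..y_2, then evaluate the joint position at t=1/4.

y_0=0 y_1=-5 y_2=-3
S(1/4) = -725/512

y_0 = S_0(0) = a_0 = 0
y_1 = S_1(0) = a_1 = -5
y_2 = S_1(3) = -3
t_q=1/4 is in segment 0 (τ=1/4); S_0(τ)=-725/512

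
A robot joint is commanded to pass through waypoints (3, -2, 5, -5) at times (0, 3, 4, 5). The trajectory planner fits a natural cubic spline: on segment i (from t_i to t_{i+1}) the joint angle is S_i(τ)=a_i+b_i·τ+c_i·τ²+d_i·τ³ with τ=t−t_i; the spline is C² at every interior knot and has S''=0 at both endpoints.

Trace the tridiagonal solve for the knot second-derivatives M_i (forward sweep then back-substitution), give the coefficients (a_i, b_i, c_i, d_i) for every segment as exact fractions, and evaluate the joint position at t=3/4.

  seg 0: a=3 b=-20/3 c=0 d=5/9
  seg 1: a=-2 b=25/3 c=5 d=-19/3
  seg 2: a=5 b=-2/3 c=-14 d=14/3
S(3/4) = -113/64

Δ: Δ0=-5/3, Δ1=7, Δ2=-10
row 1: diag=8, rhs=52; c'=1/8, d'=13/2
row 2: denom=4−1·1/8=31/8; d'=(-102−1·13/2)/(31/8)=-28
back: M2=-28
back: M1=13/2−1/8·-28=10
M: M0=0, M1=10, M2=-28, M3=0
seg 0: a=3, c=M0/2=0, d=(M1−M0)/(6·3)=5/9, b=Δ0−h0·(2M0+M1)/6=-20/3
seg 1: a=-2, c=M1/2=5, d=(M2−M1)/(6·1)=-19/3, b=Δ1−h1·(2M1+M2)/6=25/3
seg 2: a=5, c=M2/2=-14, d=(M3−M2)/(6·1)=14/3, b=Δ2−h2·(2M2+M3)/6=-2/3
t_q=3/4 → seg 0, τ=3/4; S=3+-20/3·τ+0·τ²+5/9·τ³=-113/64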